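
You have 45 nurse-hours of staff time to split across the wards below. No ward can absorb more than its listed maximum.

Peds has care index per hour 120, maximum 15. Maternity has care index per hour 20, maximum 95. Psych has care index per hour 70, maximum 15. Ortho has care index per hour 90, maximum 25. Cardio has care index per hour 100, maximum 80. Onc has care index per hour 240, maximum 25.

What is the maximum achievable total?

Rank by care index per hour: Onc 240 > Peds 120 > Cardio 100 > Ortho 90 > Psych 70 > Maternity 20.
Onc: +25 to 25 (cap) — 20 left.
Peds takes 15 to reach its cap of 15 — 5 left.
Cardio has room for 80 but only 5 remain, so it gets 5.
Total = 120×15 + 100×5 + 240×25 = 8300.

8300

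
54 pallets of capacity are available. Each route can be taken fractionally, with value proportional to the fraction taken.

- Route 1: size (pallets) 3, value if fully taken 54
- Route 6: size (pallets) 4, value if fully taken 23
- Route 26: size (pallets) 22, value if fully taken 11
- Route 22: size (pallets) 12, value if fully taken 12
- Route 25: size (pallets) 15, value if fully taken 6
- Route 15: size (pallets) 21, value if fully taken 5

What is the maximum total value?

105.2

Best value per unit of size first: Route 1 54/3≈18, Route 6 23/4≈5.75, Route 22 12/12≈1, Route 26 11/22≈0.5, Route 25 6/15≈0.4, Route 15 5/21≈0.238.
All 3 pallets of Route 1 fit (value 54) → 51 remain.
Route 6: take in full, 4 pallets for value 23 → 47 left.
Take all of Route 22 (12 pallets, value 12) → 35 pallets left.
All 22 pallets of Route 26 fit (value 11) → 13 remain.
Only 13 pallets remain; take 13/15 of Route 25 for value 6×13/15 = 5.2.
Total value = 105.2.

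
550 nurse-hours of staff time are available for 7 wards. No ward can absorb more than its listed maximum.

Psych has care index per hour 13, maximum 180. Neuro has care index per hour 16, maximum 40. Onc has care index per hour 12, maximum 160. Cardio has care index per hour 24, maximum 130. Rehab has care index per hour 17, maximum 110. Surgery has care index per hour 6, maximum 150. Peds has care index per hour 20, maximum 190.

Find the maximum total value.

10470

Order the wards by care index per hour: Cardio 24 > Peds 20 > Rehab 17 > Neuro 16 > Psych 13 > Onc 12 > Surgery 6.
Cardio takes 130 to reach its cap of 130 ; 420 left.
Peds: +190 to 190 (cap) ; 230 left.
Give Rehab 110 to hit its cap of 110 ; 120 left.
Neuro takes 40 to reach its cap of 40 ; 80 left.
Psych: +80 (room for 180) → 80. Pool exhausted.
Total = 13×80 + 16×40 + 24×130 + 17×110 + 20×190 = 10470.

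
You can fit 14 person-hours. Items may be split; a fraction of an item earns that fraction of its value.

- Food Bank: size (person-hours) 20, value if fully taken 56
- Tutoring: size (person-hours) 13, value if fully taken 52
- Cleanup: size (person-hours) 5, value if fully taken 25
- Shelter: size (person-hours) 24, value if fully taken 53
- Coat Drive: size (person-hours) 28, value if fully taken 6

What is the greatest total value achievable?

61

Best value per unit of size first: Cleanup 25/5≈5, Tutoring 52/13≈4, Food Bank 56/20≈2.8, Shelter 53/24≈2.21, Coat Drive 6/28≈0.214.
Take all of Cleanup (5 person-hours, value 25) → 9 person-hours left.
Only 9 person-hours remain; take 9/13 of Tutoring for value 52×9/13 = 36.
Total value = 61.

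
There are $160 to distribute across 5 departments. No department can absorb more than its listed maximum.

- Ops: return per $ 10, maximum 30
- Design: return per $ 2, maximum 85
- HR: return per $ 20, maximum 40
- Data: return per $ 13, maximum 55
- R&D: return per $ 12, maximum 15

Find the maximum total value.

2035

Rank by return per $: HR 20 > Data 13 > R&D 12 > Ops 10 > Design 2.
HR takes 40 to reach its cap of 40 → 120 left.
Data: +55 to 55 (cap) → 65 left.
R&D: +15 to 15 (cap) → 50 left.
Give Ops 30 to hit its cap of 30 → 20 left.
Only 20 left; Design takes them to reach 20.
Total = 10×30 + 2×20 + 20×40 + 13×55 + 12×15 = 2035.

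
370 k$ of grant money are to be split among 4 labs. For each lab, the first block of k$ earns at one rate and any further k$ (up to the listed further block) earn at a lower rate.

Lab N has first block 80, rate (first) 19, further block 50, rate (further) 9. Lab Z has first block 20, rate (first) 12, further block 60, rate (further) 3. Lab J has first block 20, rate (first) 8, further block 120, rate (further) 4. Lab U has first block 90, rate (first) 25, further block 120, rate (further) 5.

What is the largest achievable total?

5170

Rank every tier by rate: Lab U/first 25 > Lab N/first 19 > Lab Z/first 12 > Lab N/second 9 > Lab J/first 8 > Lab U/second 5 > Lab J/second 4 > Lab Z/second 3.
Fill Lab U first block (90 at 25) ; 280 left.
Lab N first at 19: fill all 80 ; 200 left.
Lab Z first at 12: fill all 20 ; 180 left.
Lab N/second (9): +50 ; 130 left.
Lab J/first (8): +20 ; 110 left.
Lab U/second: +110 of 120 at 5; pool empty.
Total = 25×90 + 19×80 + 12×20 + 9×50 + 8×20 + 5×110 = 5170.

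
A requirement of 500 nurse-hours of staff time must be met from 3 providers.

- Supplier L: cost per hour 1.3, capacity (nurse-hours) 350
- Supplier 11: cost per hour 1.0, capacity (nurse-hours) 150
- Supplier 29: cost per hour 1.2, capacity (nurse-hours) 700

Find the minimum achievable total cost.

570

Cheapest first:
Supplier 11 at 1.0: take all 150 nurse-hours ; 350 still needed.
Take 350 from Supplier 29 at 1.2 to finish.
Supplier L: unused.
Cost = 150×1.0 + 350×1.2 = 570.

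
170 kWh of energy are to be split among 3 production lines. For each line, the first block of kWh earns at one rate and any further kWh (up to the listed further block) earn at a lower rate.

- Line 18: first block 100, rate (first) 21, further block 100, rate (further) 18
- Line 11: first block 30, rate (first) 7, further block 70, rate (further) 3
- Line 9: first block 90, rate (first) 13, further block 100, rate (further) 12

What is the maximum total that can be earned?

Treat each block as its own option and order by rate: Line 18/first 21 > Line 18/second 18 > Line 9/first 13 > Line 9/second 12 > Line 11/first 7 > Line 11/second 3.
Fill Line 18 first block (100 at 21) → 70 left.
70 remain; put them into Line 18 second at 18.
Total = 21×100 + 18×70 = 3360.

3360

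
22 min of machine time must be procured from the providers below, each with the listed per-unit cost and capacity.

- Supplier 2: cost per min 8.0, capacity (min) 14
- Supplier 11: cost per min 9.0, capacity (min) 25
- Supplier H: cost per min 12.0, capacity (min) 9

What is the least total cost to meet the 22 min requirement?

Fill from the cheapest provider first.
Take 14 from Supplier 2 at 8.0 ; need 8 more.
Take 8 from Supplier 11 at 9.0 to finish.
Supplier H: unused.
Cost = 14×8.0 + 8×9.0 = 184.

184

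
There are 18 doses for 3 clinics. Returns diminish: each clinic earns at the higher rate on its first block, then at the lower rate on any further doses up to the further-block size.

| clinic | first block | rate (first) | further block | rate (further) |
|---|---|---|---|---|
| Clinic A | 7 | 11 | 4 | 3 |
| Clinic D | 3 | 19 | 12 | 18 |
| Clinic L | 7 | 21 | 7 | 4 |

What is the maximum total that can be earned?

Rank every tier by rate: Clinic L/tier1 21 > Clinic D/tier1 19 > Clinic D/tier2 18 > Clinic A/tier1 11 > Clinic L/tier2 4 > Clinic A/tier2 3.
Clinic L/tier1 (21): +7 ; 11 left.
Clinic D/tier1 (19): +3 ; 8 left.
8 remain; put them into Clinic D tier2 at 18.
Total = 21×7 + 19×3 + 18×8 = 348.

348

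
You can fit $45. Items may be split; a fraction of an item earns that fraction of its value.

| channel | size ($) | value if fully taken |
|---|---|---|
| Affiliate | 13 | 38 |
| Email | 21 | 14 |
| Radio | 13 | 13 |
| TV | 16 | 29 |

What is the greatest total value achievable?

Sort by value density: Affiliate 38/13≈2.92, TV 29/16≈1.81, Radio 13/13≈1, Email 14/21≈0.667.
Affiliate: take in full, 13 $ for value 38 → 32 left.
All 16 $ of TV fit (value 29) → 16 remain.
All 13 $ of Radio fit (value 13) → 3 remain.
3 $ left: a 3/21 share of Email gives 14×3/21 = 2.
Total value = 82.

82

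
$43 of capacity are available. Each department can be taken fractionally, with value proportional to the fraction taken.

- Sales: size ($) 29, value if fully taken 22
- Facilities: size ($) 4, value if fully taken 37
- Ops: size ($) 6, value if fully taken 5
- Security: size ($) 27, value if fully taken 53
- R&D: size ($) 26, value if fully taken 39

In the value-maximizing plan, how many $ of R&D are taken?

Sort by value density: Facilities 37/4≈9.25, Security 53/27≈1.96, R&D 39/26≈1.5, Ops 5/6≈0.833, Sales 22/29≈0.759.
All 4 $ of Facilities fit (value 37) → 39 remain.
Security: take in full, 27 $ for value 53 → 12 left.
Fill the last 12 $ with part of R&D: 12/26 of it earns 18.

12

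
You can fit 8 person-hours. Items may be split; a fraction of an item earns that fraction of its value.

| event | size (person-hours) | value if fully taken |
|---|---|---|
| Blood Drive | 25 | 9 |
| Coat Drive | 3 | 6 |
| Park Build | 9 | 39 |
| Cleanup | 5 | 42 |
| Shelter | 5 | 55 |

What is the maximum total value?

Sort by value density: Shelter 55/5≈11, Cleanup 42/5≈8.4, Park Build 39/9≈4.33, Coat Drive 6/3≈2, Blood Drive 9/25≈0.36.
Shelter: take in full, 5 person-hours for value 55 — 3 left.
Only 3 person-hours remain; take 3/5 of Cleanup for value 42×3/5 = 25.2.
Total value = 80.2.

80.2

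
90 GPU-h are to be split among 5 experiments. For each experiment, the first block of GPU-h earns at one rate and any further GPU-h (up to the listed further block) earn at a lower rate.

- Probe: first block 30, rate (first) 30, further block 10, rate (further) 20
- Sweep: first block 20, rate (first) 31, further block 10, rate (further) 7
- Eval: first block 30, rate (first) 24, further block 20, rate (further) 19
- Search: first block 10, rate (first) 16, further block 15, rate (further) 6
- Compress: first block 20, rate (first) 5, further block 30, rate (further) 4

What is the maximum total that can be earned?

2440

Order all 10 blocks by rate: Sweep/first 31 > Probe/first 30 > Eval/first 24 > Probe/second 20 > Eval/second 19 > Search/first 16 > Sweep/second 7 > Search/second 6 > Compress/first 5 > Compress/second 4.
Fill Sweep first block (20 at 31) ; 70 left.
Probe/first (30): +30 ; 40 left.
Eval first at 24: fill all 30 ; 10 left.
Probe second at 20: fill all 10 ; 0 left.
Total = 31×20 + 30×30 + 24×30 + 20×10 = 2440.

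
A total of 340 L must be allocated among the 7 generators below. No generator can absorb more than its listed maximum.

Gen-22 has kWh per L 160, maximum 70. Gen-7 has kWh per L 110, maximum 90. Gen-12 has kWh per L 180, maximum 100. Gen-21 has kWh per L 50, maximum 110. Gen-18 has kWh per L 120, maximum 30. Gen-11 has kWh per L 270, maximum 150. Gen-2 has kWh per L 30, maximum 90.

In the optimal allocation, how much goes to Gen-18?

20

Rank by kWh per L: Gen-11 270 > Gen-12 180 > Gen-22 160 > Gen-18 120 > Gen-7 110 > Gen-21 50 > Gen-2 30.
Give Gen-11 150 to hit its cap of 150 → 190 left.
Gen-12: +100 to 100 (cap) → 90 left.
Gen-22: +70 to 70 (cap) → 20 left.
Only 20 left; Gen-18 takes them to reach 20.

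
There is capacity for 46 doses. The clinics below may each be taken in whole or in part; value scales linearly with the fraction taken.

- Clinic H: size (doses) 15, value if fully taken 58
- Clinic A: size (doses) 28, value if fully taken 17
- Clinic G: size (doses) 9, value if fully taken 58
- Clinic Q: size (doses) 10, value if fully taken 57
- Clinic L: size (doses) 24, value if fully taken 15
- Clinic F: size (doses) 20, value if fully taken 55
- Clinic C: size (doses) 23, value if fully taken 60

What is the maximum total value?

206

Sort by value density: Clinic G 58/9≈6.44, Clinic Q 57/10≈5.7, Clinic H 58/15≈3.87, Clinic F 55/20≈2.75, Clinic C 60/23≈2.61, Clinic L 15/24≈0.625, Clinic A 17/28≈0.607.
All 9 doses of Clinic G fit (value 58) ; 37 remain.
Clinic Q: take in full, 10 doses for value 57 ; 27 left.
Clinic H: take in full, 15 doses for value 58 ; 12 left.
12 doses left: a 12/20 share of Clinic F gives 55×12/20 = 33.
Total value = 206.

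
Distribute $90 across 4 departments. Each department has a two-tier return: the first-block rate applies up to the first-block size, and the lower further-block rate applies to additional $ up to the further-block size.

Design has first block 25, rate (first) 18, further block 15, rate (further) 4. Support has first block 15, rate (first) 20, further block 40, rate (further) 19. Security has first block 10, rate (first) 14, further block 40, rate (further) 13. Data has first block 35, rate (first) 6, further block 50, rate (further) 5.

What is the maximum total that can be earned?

Order all 8 blocks by rate: Support/T1 20 > Support/T2 19 > Design/T1 18 > Security/T1 14 > Security/T2 13 > Data/T1 6 > Data/T2 5 > Design/T2 4.
Fill Support T1 block (15 at 20) ; 75 left.
Support/T2 (19): +40 ; 35 left.
Design/T1 (18): +25 ; 10 left.
Fill Security T1 block (10 at 14) ; 0 left.
Total = 20×15 + 19×40 + 18×25 + 14×10 = 1650.

1650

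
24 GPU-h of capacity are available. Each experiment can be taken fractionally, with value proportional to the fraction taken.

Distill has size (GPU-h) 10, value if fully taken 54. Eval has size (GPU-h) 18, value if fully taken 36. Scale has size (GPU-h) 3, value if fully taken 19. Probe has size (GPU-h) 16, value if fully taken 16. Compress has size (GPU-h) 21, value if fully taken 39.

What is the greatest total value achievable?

Sort by value density: Scale 19/3≈6.33, Distill 54/10≈5.4, Eval 36/18≈2, Compress 39/21≈1.86, Probe 16/16≈1.
Take all of Scale (3 GPU-h, value 19) → 21 GPU-h left.
Distill: take in full, 10 GPU-h for value 54 → 11 left.
11 GPU-h left: a 11/18 share of Eval gives 36×11/18 = 22.
Total value = 95.

95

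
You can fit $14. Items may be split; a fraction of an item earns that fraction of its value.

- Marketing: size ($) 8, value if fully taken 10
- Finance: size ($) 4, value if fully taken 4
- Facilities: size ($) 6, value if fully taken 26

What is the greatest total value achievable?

36

Sort by value density: Facilities 26/6≈4.33, Marketing 10/8≈1.25, Finance 4/4≈1.
All 6 $ of Facilities fit (value 26) — 8 remain.
Take all of Marketing (8 $, value 10) — 0 $ left.
Total value = 36.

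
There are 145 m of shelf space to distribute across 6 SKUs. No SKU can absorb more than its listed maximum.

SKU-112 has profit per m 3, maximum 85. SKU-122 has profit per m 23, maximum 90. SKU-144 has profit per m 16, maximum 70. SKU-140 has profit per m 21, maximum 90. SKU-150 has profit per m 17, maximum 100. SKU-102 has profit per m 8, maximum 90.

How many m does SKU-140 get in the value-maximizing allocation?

55

Highest profit per m first: SKU-122 23 > SKU-140 21 > SKU-150 17 > SKU-144 16 > SKU-102 8 > SKU-112 3.
Give SKU-122 90 to hit its cap of 90 — 55 left.
Only 55 left; SKU-140 takes them to reach 55.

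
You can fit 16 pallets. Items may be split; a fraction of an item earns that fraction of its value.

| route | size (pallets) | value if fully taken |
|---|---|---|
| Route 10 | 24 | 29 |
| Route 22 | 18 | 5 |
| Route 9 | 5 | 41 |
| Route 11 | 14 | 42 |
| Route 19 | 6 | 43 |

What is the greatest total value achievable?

99

Rank by value-to-size ratio: Route 9 41/5≈8.2, Route 19 43/6≈7.17, Route 11 42/14≈3, Route 10 29/24≈1.21, Route 22 5/18≈0.278.
Route 9: take in full, 5 pallets for value 41 — 11 left.
Take all of Route 19 (6 pallets, value 43) — 5 pallets left.
5 pallets left: a 5/14 share of Route 11 gives 42×5/14 = 15.
Total value = 99.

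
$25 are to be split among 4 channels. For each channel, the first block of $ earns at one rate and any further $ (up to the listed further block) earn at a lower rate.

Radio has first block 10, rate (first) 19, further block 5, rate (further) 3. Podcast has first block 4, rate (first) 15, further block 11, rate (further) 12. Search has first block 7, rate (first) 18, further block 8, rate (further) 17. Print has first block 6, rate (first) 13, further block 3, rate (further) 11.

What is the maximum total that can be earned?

452

Order all 8 blocks by rate: Radio/first 19 > Search/first 18 > Search/second 17 > Podcast/first 15 > Print/first 13 > Podcast/second 12 > Print/second 11 > Radio/second 3.
Fill Radio first block (10 at 19) → 15 left.
Fill Search first block (7 at 18) → 8 left.
Search/second (17): +8 → 0 left.
Total = 19×10 + 18×7 + 17×8 = 452.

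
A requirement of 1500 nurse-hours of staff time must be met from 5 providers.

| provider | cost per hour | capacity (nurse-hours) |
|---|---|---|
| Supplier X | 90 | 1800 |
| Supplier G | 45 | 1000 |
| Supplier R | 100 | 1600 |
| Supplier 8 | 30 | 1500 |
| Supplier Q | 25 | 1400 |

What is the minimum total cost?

Cheapest first:
Supplier Q at 25: take all 1400 nurse-hours — 100 still needed.
Take 100 from Supplier 8 at 30 to finish.
Supplier G, Supplier X, Supplier R: unused.
Cost = 1400×25 + 100×30 = 38000.

38000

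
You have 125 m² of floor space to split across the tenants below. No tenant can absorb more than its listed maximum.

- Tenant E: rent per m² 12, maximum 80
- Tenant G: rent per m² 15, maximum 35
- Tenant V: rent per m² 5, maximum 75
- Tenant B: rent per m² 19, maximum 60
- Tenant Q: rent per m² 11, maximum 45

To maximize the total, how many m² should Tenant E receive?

30

Order the tenants by rent per m²: Tenant B 19 > Tenant G 15 > Tenant E 12 > Tenant Q 11 > Tenant V 5.
Tenant B: +60 to 60 (cap) — 65 left.
Give Tenant G 35 to hit its cap of 35 — 30 left.
Only 30 left; Tenant E takes them to reach 30.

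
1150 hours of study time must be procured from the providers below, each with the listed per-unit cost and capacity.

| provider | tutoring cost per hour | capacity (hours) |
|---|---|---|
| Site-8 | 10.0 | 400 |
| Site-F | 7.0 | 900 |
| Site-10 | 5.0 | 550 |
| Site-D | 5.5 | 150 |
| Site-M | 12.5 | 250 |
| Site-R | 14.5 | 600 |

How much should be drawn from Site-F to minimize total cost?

450

Cheapest first:
Site-10 (5.0): use full 550 — 600 hours to go.
Site-D at 5.5: take all 150 hours — 450 still needed.
Take 450 from Site-F at 7.0 to finish.
Site-8, Site-M, Site-R: unused.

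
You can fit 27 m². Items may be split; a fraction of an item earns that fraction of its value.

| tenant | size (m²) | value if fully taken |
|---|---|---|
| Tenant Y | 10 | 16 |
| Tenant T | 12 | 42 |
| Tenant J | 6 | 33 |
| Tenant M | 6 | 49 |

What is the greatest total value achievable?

Rank by value-to-size ratio: Tenant M 49/6≈8.17, Tenant J 33/6≈5.5, Tenant T 42/12≈3.5, Tenant Y 16/10≈1.6.
Take all of Tenant M (6 m², value 49) ; 21 m² left.
Tenant J: take in full, 6 m² for value 33 ; 15 left.
Take all of Tenant T (12 m², value 42) ; 3 m² left.
Fill the last 3 m² with part of Tenant Y: 3/10 of it earns 4.8.
Total value = 128.8.

128.8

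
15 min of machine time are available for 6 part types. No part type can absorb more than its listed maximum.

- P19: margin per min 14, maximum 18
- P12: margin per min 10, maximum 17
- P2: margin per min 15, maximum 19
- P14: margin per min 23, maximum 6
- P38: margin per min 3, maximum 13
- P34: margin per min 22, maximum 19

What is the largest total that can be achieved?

336

Highest margin per min first: P14 23 > P34 22 > P2 15 > P19 14 > P12 10 > P38 3.
P14: +6 to 6 (cap) — 9 left.
P34 has room for 19 but only 9 remain, so it gets 9.
Total = 23×6 + 22×9 = 336.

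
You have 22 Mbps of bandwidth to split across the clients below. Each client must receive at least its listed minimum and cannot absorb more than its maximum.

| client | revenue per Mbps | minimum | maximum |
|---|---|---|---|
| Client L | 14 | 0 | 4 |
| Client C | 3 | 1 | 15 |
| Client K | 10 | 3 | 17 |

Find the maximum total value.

Meeting every minimum uses 0+1+3 = 4 Mbps, leaving 18.
Order the clients by revenue per Mbps: Client L 14 > Client K 10 > Client C 3.
Client L: +4 to 4 (cap) — 14 left.
Give Client K 14 more to hit its cap of 17 — 0 left.
Total = 14×4 + 3×1 + 10×17 = 229.

229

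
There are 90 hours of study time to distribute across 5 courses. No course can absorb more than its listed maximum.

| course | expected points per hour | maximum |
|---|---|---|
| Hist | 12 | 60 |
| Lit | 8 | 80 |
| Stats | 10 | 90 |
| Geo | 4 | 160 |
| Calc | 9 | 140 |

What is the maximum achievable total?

Highest expected points per hour first: Hist 12 > Stats 10 > Calc 9 > Lit 8 > Geo 4.
Hist takes 60 to reach its cap of 60 → 30 left.
Stats: +30 (room for 90) → 30. Pool exhausted.
Total = 12×60 + 10×30 = 1020.

1020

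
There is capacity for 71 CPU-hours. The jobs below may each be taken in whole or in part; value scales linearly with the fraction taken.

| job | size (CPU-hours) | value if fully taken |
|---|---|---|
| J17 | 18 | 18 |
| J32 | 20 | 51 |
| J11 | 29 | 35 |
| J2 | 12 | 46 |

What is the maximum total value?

142

Best value per unit of size first: J2 46/12≈3.83, J32 51/20≈2.55, J11 35/29≈1.21, J17 18/18≈1.
Take all of J2 (12 CPU-hours, value 46) ; 59 CPU-hours left.
J32: take in full, 20 CPU-hours for value 51 ; 39 left.
J11: take in full, 29 CPU-hours for value 35 ; 10 left.
Fill the last 10 CPU-hours with part of J17: 10/18 of it earns 10.
Total value = 142.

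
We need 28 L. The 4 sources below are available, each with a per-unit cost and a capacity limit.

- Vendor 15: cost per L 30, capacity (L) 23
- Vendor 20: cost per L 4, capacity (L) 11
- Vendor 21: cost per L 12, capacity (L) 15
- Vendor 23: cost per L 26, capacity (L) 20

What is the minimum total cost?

276

Use sources in increasing cost order.
Vendor 20 (4): use full 11 ; 17 L to go.
Vendor 21 at 12: take all 15 L ; 2 still needed.
Vendor 23 at 26: take 2 of its 20 ; requirement met.
Vendor 15: unused.
Cost = 11×4 + 15×12 + 2×26 = 276.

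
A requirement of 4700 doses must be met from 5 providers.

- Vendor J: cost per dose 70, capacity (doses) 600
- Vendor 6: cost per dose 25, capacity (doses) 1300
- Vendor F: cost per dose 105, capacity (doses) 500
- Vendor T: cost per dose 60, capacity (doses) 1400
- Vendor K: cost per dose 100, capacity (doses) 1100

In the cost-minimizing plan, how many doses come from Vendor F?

300

Fill from the cheapest provider first.
Take 1300 from Vendor 6 at 25 — need 3400 more.
Vendor T (60): use full 1400 — 2000 doses to go.
Vendor J at 70: take all 600 doses — 1400 still needed.
Take 1100 from Vendor K at 100 — need 300 more.
Vendor F (105): take the remaining 300 — done.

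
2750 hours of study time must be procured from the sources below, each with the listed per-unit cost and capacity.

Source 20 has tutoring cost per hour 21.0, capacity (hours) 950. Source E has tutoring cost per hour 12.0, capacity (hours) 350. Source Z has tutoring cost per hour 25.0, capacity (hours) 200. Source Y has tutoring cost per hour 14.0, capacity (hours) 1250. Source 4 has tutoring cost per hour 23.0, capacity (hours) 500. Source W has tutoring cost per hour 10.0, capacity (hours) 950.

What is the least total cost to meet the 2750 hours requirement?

Use sources in increasing cost order.
Source W at 10.0: take all 950 hours → 1800 still needed.
Source E at 12.0: take all 350 hours → 1450 still needed.
Take 1250 from Source Y at 14.0 → need 200 more.
Source 20 (21.0): take the remaining 200 → done.
Source 4, Source Z: unused.
Cost = 950×10.0 + 350×12.0 + 1250×14.0 + 200×21.0 = 35400.

35400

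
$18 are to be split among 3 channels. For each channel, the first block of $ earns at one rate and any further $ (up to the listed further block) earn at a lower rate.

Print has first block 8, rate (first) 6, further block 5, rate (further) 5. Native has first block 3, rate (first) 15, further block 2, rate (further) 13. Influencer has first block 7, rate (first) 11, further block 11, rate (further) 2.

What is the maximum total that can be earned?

Rank every tier by rate: Native/tier1 15 > Native/tier2 13 > Influencer/tier1 11 > Print/tier1 6 > Print/tier2 5 > Influencer/tier2 2.
Native tier1 at 15: fill all 3 — 15 left.
Native/tier2 (13): +2 — 13 left.
Influencer tier1 at 11: fill all 7 — 6 left.
Print tier1 at 6: only 6 left, fill 6.
Total = 15×3 + 13×2 + 11×7 + 6×6 = 184.

184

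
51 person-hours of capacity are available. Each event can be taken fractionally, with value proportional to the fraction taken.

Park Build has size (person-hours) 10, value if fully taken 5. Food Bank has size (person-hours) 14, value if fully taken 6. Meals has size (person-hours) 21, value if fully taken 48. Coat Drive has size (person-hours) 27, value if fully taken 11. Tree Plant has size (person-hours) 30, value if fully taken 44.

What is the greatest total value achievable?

Rank by value-to-size ratio: Meals 48/21≈2.29, Tree Plant 44/30≈1.47, Park Build 5/10≈0.5, Food Bank 6/14≈0.429, Coat Drive 11/27≈0.407.
Take all of Meals (21 person-hours, value 48) ; 30 person-hours left.
All 30 person-hours of Tree Plant fit (value 44) ; 0 remain.
Total value = 92.

92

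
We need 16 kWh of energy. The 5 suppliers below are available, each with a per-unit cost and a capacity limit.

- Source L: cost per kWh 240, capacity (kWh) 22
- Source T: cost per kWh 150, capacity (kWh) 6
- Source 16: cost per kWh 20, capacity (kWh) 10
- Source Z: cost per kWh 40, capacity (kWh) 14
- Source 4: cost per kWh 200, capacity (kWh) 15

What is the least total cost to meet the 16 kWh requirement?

Use suppliers in increasing cost order.
Source 16 (20): use full 10 — 6 kWh to go.
Source Z (40): take the remaining 6 — done.
Source T, Source 4, Source L: unused.
Cost = 10×20 + 6×40 = 440.

440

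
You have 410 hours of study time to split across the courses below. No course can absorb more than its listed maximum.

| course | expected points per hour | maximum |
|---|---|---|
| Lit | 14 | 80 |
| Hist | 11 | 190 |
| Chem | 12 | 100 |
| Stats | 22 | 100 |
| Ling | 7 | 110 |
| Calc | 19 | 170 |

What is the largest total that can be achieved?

Highest expected points per hour first: Stats 22 > Calc 19 > Lit 14 > Chem 12 > Hist 11 > Ling 7.
Stats: +100 to 100 (cap) → 310 left.
Give Calc 170 to hit its cap of 170 → 140 left.
Give Lit 80 to hit its cap of 80 → 60 left.
Chem: +60 (room for 100) → 60. Pool exhausted.
Total = 14×80 + 12×60 + 22×100 + 19×170 = 7270.

7270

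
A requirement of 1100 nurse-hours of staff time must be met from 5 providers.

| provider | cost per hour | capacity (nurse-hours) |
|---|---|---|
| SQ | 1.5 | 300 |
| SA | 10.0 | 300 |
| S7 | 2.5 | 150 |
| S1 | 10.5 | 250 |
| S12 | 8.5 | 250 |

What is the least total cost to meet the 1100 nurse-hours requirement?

7000

Fill from the cheapest provider first.
SQ (1.5): use full 300 — 800 nurse-hours to go.
S7 at 2.5: take all 150 nurse-hours — 650 still needed.
S12 (8.5): use full 250 — 400 nurse-hours to go.
SA at 10.0: take all 300 nurse-hours — 100 still needed.
S1 (10.5): take the remaining 100 — done.
Cost = 300×1.5 + 150×2.5 + 250×8.5 + 300×10.0 + 100×10.5 = 7000.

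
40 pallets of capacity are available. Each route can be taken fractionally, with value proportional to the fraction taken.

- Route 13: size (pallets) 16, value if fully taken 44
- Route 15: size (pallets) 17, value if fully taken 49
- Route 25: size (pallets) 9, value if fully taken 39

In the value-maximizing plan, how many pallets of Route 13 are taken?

Best value per unit of size first: Route 25 39/9≈4.33, Route 15 49/17≈2.88, Route 13 44/16≈2.75.
Route 25: take in full, 9 pallets for value 39 — 31 left.
All 17 pallets of Route 15 fit (value 49) — 14 remain.
14 pallets left: a 14/16 share of Route 13 gives 44×14/16 = 38.5.

14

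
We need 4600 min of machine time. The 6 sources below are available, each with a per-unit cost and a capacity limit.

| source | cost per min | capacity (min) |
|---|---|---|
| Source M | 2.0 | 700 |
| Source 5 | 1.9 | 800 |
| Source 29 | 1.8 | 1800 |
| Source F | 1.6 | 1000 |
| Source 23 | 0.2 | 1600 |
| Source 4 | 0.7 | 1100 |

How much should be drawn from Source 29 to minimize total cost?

Fill from the cheapest source first.
Take 1600 from Source 23 at 0.2 ; need 3000 more.
Source 4 (0.7): use full 1100 ; 1900 min to go.
Source F (1.6): use full 1000 ; 900 min to go.
Source 29 at 1.8: take 900 of its 1800 ; requirement met.
Source 5, Source M: unused.

900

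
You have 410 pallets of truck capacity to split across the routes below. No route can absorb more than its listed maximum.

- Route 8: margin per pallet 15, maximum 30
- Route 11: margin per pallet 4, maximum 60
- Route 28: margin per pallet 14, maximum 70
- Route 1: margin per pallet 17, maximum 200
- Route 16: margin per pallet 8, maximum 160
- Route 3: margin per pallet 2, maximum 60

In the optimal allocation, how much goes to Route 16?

Highest margin per pallet first: Route 1 17 > Route 8 15 > Route 28 14 > Route 16 8 > Route 11 4 > Route 3 2.
Route 1: +200 to 200 (cap) ; 210 left.
Give Route 8 30 to hit its cap of 30 ; 180 left.
Route 28 takes 70 to reach its cap of 70 ; 110 left.
Route 16 has room for 160 but only 110 remain, so it gets 110.

110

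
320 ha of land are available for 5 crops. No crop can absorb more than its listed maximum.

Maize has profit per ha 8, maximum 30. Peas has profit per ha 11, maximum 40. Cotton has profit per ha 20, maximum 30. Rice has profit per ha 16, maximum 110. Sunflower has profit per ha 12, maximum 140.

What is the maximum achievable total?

4480

Rank by profit per ha: Cotton 20 > Rice 16 > Sunflower 12 > Peas 11 > Maize 8.
Give Cotton 30 to hit its cap of 30 ; 290 left.
Rice: +110 to 110 (cap) ; 180 left.
Sunflower: +140 to 140 (cap) ; 40 left.
Give Peas 40 to hit its cap of 40 ; 0 left.
Total = 11×40 + 20×30 + 16×110 + 12×140 = 4480.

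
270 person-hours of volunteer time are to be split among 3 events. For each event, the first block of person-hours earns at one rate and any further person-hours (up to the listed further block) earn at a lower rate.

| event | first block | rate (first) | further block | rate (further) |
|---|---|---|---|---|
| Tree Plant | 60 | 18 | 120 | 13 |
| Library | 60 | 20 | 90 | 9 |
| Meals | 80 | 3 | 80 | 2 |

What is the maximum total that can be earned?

4110

Rank every tier by rate: Library/T1 20 > Tree Plant/T1 18 > Tree Plant/T2 13 > Library/T2 9 > Meals/T1 3 > Meals/T2 2.
Library T1 at 20: fill all 60 → 210 left.
Fill Tree Plant T1 block (60 at 18) → 150 left.
Tree Plant T2 at 13: fill all 120 → 30 left.
Library/T2: +30 of 90 at 9; pool empty.
Total = 20×60 + 18×60 + 13×120 + 9×30 = 4110.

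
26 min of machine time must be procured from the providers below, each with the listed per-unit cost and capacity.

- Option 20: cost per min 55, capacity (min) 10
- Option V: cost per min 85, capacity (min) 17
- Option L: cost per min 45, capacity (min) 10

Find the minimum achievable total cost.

Cheapest first:
Option L (45): use full 10 ; 16 min to go.
Take 10 from Option 20 at 55 ; need 6 more.
Option V (85): take the remaining 6 ; done.
Cost = 10×45 + 10×55 + 6×85 = 1510.

1510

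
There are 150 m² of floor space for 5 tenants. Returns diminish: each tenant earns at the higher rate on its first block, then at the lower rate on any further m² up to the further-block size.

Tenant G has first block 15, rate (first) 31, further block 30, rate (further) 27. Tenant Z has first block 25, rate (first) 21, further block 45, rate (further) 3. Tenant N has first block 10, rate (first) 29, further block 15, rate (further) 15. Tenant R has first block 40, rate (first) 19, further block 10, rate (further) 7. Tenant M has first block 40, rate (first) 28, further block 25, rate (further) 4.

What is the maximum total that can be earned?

3780

Treat each block as its own option and order by rate: Tenant G/first 31 > Tenant N/first 29 > Tenant M/first 28 > Tenant G/second 27 > Tenant Z/first 21 > Tenant R/first 19 > Tenant N/second 15 > Tenant R/second 7 > Tenant M/second 4 > Tenant Z/second 3.
Fill Tenant G first block (15 at 31) ; 135 left.
Tenant N first at 29: fill all 10 ; 125 left.
Tenant M/first (28): +40 ; 85 left.
Fill Tenant G second block (30 at 27) ; 55 left.
Tenant Z first at 21: fill all 25 ; 30 left.
30 remain; put them into Tenant R first at 19.
Total = 31×15 + 29×10 + 28×40 + 27×30 + 21×25 + 19×30 = 3780.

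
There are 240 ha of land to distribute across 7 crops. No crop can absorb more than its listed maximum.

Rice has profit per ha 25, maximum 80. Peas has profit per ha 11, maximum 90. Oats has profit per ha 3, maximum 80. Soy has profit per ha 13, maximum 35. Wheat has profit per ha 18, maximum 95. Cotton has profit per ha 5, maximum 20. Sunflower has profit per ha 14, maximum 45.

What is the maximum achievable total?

Rank by profit per ha: Rice 25 > Wheat 18 > Sunflower 14 > Soy 13 > Peas 11 > Cotton 5 > Oats 3.
Rice: +80 to 80 (cap) ; 160 left.
Give Wheat 95 to hit its cap of 95 ; 65 left.
Sunflower: +45 to 45 (cap) ; 20 left.
Only 20 left; Soy takes them to reach 20.
Total = 25×80 + 13×20 + 18×95 + 14×45 = 4600.

4600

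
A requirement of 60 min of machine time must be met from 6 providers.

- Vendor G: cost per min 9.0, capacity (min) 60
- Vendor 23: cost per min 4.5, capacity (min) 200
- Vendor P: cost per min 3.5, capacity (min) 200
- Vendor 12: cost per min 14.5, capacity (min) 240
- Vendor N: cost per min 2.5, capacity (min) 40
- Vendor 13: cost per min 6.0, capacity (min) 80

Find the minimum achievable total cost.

Cheapest first:
Take 40 from Vendor N at 2.5 — need 20 more.
Vendor P (3.5): take the remaining 20 — done.
Vendor 23, Vendor 13, Vendor G, Vendor 12: unused.
Cost = 40×2.5 + 20×3.5 = 170.

170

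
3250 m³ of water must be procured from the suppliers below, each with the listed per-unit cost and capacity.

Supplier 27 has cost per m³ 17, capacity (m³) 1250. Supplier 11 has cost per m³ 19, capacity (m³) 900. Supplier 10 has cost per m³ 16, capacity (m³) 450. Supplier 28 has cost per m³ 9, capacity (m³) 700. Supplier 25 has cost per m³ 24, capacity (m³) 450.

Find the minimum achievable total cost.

Use suppliers in increasing cost order.
Take 700 from Supplier 28 at 9 → need 2550 more.
Supplier 10 (16): use full 450 → 2100 m³ to go.
Supplier 27 (17): use full 1250 → 850 m³ to go.
Supplier 11 at 19: take 850 of its 900 → requirement met.
Supplier 25: unused.
Cost = 700×9 + 450×16 + 1250×17 + 850×19 = 50900.

50900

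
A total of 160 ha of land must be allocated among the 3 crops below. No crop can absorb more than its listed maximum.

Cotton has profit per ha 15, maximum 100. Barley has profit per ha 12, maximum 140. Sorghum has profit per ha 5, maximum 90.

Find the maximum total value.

2220

Highest profit per ha first: Cotton 15 > Barley 12 > Sorghum 5.
Cotton: +100 to 100 (cap) — 60 left.
Barley has room for 140 but only 60 remain, so it gets 60.
Total = 15×100 + 12×60 = 2220.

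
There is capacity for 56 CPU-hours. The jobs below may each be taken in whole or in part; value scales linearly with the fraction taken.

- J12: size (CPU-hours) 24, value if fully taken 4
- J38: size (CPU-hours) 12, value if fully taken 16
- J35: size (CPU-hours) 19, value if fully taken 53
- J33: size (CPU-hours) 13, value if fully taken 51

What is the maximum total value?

Best value per unit of size first: J33 51/13≈3.92, J35 53/19≈2.79, J38 16/12≈1.33, J12 4/24≈0.167.
All 13 CPU-hours of J33 fit (value 51) → 43 remain.
J35: take in full, 19 CPU-hours for value 53 → 24 left.
Take all of J38 (12 CPU-hours, value 16) → 12 CPU-hours left.
12 CPU-hours left: a 12/24 share of J12 gives 4×12/24 = 2.
Total value = 122.

122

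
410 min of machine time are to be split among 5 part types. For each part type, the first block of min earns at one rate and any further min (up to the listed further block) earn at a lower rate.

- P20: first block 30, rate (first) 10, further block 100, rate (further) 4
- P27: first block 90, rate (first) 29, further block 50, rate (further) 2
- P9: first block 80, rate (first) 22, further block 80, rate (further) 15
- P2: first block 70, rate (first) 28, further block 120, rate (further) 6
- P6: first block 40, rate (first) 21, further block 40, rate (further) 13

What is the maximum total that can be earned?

Rank every tier by rate: P27/T1 29 > P2/T1 28 > P9/T1 22 > P6/T1 21 > P9/T2 15 > P6/T2 13 > P20/T1 10 > P2/T2 6 > P20/T2 4 > P27/T2 2.
P27/T1 (29): +90 → 320 left.
Fill P2 T1 block (70 at 28) → 250 left.
P9 T1 at 22: fill all 80 → 170 left.
P6/T1 (21): +40 → 130 left.
Fill P9 T2 block (80 at 15) → 50 left.
Fill P6 T2 block (40 at 13) → 10 left.
P20 T1 at 10: only 10 left, fill 10.
Total = 29×90 + 28×70 + 22×80 + 21×40 + 15×80 + 13×40 + 10×10 = 8990.

8990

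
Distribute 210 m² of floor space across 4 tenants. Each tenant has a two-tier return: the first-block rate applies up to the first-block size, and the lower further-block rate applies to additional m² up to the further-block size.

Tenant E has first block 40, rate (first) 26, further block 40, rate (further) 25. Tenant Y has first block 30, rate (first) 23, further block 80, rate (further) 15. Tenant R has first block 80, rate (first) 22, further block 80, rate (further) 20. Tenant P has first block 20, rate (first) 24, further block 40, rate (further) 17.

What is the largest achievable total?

4970

Treat each block as its own option and order by rate: Tenant E/T1 26 > Tenant E/T2 25 > Tenant P/T1 24 > Tenant Y/T1 23 > Tenant R/T1 22 > Tenant R/T2 20 > Tenant P/T2 17 > Tenant Y/T2 15.
Tenant E/T1 (26): +40 — 170 left.
Tenant E T2 at 25: fill all 40 — 130 left.
Tenant P/T1 (24): +20 — 110 left.
Tenant Y/T1 (23): +30 — 80 left.
Fill Tenant R T1 block (80 at 22) — 0 left.
Total = 26×40 + 25×40 + 24×20 + 23×30 + 22×80 = 4970.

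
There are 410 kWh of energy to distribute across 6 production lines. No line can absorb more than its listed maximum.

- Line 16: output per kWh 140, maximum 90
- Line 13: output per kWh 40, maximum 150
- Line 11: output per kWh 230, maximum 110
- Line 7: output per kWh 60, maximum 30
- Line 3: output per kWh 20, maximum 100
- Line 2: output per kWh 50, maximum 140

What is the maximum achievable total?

48300

Order the production lines by output per kWh: Line 11 230 > Line 16 140 > Line 7 60 > Line 2 50 > Line 13 40 > Line 3 20.
Give Line 11 110 to hit its cap of 110 → 300 left.
Give Line 16 90 to hit its cap of 90 → 210 left.
Line 7 takes 30 to reach its cap of 30 → 180 left.
Give Line 2 140 to hit its cap of 140 → 40 left.
Only 40 left; Line 13 takes them to reach 40.
Total = 140×90 + 40×40 + 230×110 + 60×30 + 50×140 = 48300.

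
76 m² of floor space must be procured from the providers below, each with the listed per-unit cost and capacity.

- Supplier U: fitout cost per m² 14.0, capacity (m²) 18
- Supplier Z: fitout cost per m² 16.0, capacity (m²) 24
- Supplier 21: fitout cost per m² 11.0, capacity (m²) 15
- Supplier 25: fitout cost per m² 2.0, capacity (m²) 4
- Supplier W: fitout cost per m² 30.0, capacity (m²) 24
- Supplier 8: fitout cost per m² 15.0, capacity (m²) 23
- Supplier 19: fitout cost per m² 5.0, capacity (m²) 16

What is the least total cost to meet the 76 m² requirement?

Use providers in increasing cost order.
Supplier 25 (2.0): use full 4 — 72 m² to go.
Take 16 from Supplier 19 at 5.0 — need 56 more.
Supplier 21 at 11.0: take all 15 m² — 41 still needed.
Supplier U (14.0): use full 18 — 23 m² to go.
Supplier 8 (15.0): use full 23 — 0 m² to go.
Supplier Z, Supplier W: unused.
Cost = 4×2.0 + 16×5.0 + 15×11.0 + 18×14.0 + 23×15.0 = 850.

850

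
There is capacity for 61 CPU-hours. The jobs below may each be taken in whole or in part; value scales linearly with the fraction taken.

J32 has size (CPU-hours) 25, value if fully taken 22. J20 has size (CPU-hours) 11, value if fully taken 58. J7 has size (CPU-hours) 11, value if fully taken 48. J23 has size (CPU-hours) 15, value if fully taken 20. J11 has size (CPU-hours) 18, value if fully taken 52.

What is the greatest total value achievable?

183.28

Sort by value density: J20 58/11≈5.27, J7 48/11≈4.36, J11 52/18≈2.89, J23 20/15≈1.33, J32 22/25≈0.88.
J20: take in full, 11 CPU-hours for value 58 ; 50 left.
J7: take in full, 11 CPU-hours for value 48 ; 39 left.
J11: take in full, 18 CPU-hours for value 52 ; 21 left.
All 15 CPU-hours of J23 fit (value 20) ; 6 remain.
Fill the last 6 CPU-hours with part of J32: 6/25 of it earns 5.28.
Total value = 183.28.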